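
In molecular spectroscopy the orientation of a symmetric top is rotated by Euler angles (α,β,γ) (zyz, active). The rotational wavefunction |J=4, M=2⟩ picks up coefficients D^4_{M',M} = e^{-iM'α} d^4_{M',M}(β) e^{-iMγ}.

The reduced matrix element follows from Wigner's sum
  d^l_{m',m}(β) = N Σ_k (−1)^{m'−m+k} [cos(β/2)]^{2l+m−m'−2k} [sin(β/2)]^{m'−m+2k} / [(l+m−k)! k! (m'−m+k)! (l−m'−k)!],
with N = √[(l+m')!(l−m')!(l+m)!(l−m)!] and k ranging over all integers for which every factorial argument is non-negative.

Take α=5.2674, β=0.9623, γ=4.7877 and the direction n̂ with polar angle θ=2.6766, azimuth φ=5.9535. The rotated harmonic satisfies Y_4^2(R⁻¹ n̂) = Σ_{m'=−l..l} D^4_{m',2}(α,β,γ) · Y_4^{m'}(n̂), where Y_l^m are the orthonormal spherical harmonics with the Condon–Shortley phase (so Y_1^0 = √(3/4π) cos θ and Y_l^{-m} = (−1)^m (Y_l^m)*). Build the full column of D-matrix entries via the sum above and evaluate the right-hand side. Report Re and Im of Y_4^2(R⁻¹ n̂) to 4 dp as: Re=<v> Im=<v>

Re=0.1841 Im=0.0870

Need the full column D^4_{m',2} for m'=−4..4 at α=5.2674, β=0.9623, γ=4.7877.
cos(β/2)=0.886463, sin(β/2)=0.462799
d^4_{-4,2}: single k=6 term ⇒ +0.040856;  D = +0.019538-0.035881i
d^4_{-3,2}: k∈[5..6] ⇒ +0.166008 -0.015082 = +0.150926;  D = +0.150686-0.008505i
d^4_{-2,2}: k∈[4..6] ⇒ +0.424917 -0.092652 +0.002104 = +0.334369;  D = +0.191931+0.273797i
d^4_{-1,2}: k∈[3..5] ⇒ +0.767354 -0.313726 +0.017102 = +0.470730;  D = -0.185212+0.432762i
d^4_{0,2}: k∈[2..4] ⇒ +0.985985 -0.716642 +0.073248 = +0.342591;  D = -0.338713+0.051407i
d^4_{1,2}: k∈[1..3] ⇒ +0.844605 -1.151031 +0.209151 = -0.097275;  D = +0.063084+0.074046i
d^4_{2,2}: k∈[0..2] ⇒ +0.381317 -1.247184 +0.424917 = -0.440950;  D = -0.134580+0.419911i
d^4_{3,2}: k∈[0..1] ⇒ -0.744872 +0.609068 = -0.135804;  D = -0.131753+0.032921i
d^4_{4,2}: single k=0 term ⇒ +0.549956;  D = +0.394465+0.383210i
Y_4^{m'}(θ=2.6766,φ=5.9535) and Σ D·Y over m':
  (+0.0195-0.0359i)·(+0.0045+0.0173i)  (+0.1507-0.0085i)·(-0.0554-0.0843i)  (+0.1919+0.2738i)·(+0.2442+0.1892i)  (-0.1852+0.4328i)·(-0.4651-0.1591i)  (-0.3387+0.0514i)·(+0.1451+0.0000i)  (+0.0631+0.0740i)·(+0.4651-0.1591i)  (-0.1346+0.4199i)·(+0.2442-0.1892i)  (-0.1318+0.0329i)·(+0.0554-0.0843i)  (+0.3945+0.3832i)·(+0.0045-0.0173i)
Y_4^2(R⁻¹ n̂) = +0.184142+0.086977i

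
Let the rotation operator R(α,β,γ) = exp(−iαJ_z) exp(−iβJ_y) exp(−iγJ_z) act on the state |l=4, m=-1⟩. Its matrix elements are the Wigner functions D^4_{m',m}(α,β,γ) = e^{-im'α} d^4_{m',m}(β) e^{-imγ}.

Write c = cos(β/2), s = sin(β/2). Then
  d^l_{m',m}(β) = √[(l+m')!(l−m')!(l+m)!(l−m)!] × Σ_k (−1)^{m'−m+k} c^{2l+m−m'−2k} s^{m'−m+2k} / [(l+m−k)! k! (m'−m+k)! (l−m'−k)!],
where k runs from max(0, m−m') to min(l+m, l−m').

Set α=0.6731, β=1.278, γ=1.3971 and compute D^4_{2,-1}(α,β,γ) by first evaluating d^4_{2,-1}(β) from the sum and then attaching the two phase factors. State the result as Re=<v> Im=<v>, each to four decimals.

Split into d^4_{2,-1}(β=1.278) × two z-phases.
Half-angle: c=0.802693, s=0.596393. N=√(720·2·6·120)=1018.233765
Admissible k: 0..2 (factorial args all ≥0)
  k=0: (−1)^3·1018.2338/(72)·0.8027^5·0.5964^3 = -0.999675
  k=1: (−1)^4·1018.2338/(48)·0.8027^3·0.5964^5 = +0.827784
  k=2: (−1)^5·1018.2338/(240)·0.8027^1·0.5964^7 = -0.091393
d^4_{2,-1}(1.278) = -0.999675 +0.827784 -0.091393 = -0.263285
Phases: e^{-i·(2)·0.6731}=+0.222713-0.974884i, e^{-i·(-1)·1.3971}=+0.172824+0.984953i ⇒ D=-0.262944-0.013395i

Re=-0.2629 Im=-0.0134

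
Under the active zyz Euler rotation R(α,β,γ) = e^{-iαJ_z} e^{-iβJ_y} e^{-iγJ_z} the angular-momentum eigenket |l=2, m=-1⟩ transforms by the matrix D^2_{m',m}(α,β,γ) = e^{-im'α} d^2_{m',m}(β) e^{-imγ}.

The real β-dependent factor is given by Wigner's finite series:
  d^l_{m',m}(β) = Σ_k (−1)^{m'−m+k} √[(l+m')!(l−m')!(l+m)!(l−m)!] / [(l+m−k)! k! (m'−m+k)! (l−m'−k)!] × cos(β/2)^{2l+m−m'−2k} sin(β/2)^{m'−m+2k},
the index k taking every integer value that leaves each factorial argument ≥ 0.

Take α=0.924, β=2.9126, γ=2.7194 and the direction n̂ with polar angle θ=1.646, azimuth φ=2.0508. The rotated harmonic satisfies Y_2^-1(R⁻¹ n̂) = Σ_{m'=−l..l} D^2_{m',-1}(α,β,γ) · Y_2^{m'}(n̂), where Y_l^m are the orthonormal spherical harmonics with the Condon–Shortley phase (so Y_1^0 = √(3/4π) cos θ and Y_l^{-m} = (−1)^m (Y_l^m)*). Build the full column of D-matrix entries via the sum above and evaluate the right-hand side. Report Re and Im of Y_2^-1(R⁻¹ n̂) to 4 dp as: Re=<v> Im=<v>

Re=0.0966 Im=0.0866

Need the full column D^2_{m',-1} for m'=−2..2 at α=0.924, β=2.9126, γ=2.7194.
cos(β/2)=0.114246, sin(β/2)=0.993452
d^2_{-2,-1}: single k=1 term ⇒ +0.002963;  D = -0.000428-0.002932i
d^2_{-1,-1}: k∈[0..1] ⇒ +0.000170 -0.038646 = -0.038475;  D = +0.033732+0.018507i
d^2_{0,-1}: k∈[0..1] ⇒ -0.003629 +0.274384 = +0.270756;  D = -0.246981+0.110945i
d^2_{1,-1}: k∈[0..1] ⇒ +0.038646 -0.974066 = -0.935420;  D = +0.208337-0.911925i
d^2_{2,-1}: single k=0 term ⇒ -0.224034;  D = -0.144223-0.171438i
Y_2^{m'}(θ=1.646,φ=2.0508) and Σ D·Y over m':
  (-0.0004-0.0029i)·(-0.2203+0.3146i)  (+0.0337+0.0185i)·(+0.0267+0.0513i)  (-0.2470+0.1109i)·(-0.3101+0.0000i)  (+0.2083-0.9119i)·(-0.0267+0.0513i)  (-0.1442-0.1714i)·(-0.2203-0.3146i)
Y_2^-1(R⁻¹ n̂) = +0.096621+0.086553i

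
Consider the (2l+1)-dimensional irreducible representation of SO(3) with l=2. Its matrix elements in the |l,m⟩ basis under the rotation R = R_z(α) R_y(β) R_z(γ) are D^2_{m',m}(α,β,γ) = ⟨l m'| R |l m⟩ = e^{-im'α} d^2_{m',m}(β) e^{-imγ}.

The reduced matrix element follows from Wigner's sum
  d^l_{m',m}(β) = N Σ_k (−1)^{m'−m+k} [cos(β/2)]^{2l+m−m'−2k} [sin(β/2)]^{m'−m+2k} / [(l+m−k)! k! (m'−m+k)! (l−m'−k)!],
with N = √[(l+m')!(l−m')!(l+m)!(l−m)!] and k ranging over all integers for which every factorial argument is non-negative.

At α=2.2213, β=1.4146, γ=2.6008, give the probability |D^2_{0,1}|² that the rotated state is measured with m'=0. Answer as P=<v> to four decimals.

P=0.0354

First d^2_{0,1}(β=1.4146), then the phase factors e^{-i(0)α} and e^{-i(1)γ}:
With c≡cos(β/2)=0.760119 and s≡sin(β/2)=0.649784, N=[2·2·6·1]^{1/2}=4.898979
The bounds max(0,m−m')=1 and min(l+m,l−m')=2 give 2 terms
  k=1: (−1)^0·4.8990/(2)·0.7601^3·0.6498^1 = +0.699020
  k=2: (−1)^1·4.8990/(2)·0.7601^1·0.6498^3 = -0.510815
d^2_{0,1}(1.4146) = +0.699020 -0.510815 = +0.188204
|D^2_{0,1}|² = |d^2_{0,1}(β)|² = (+0.188204)² = 0.035421 (the z-rotation phases have unit modulus)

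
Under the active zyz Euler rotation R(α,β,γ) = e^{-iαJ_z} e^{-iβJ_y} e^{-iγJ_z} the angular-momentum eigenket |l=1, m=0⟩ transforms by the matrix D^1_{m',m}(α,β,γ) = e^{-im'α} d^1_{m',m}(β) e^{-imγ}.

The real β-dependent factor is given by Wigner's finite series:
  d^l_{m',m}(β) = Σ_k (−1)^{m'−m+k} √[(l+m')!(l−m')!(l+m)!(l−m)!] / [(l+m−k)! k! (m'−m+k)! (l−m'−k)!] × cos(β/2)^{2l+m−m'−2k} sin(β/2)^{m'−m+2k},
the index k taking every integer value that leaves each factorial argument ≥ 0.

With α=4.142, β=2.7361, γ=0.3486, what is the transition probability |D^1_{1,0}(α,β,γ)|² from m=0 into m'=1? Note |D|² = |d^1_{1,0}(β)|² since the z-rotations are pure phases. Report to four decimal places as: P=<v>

D^1_{1,0}(4.142,2.7361,0.3486) = e^{-i·1·4.142}·d^1_{1,0}(2.7361)·e^{-i·0·0.3486}. Compute d first:
With c≡cos(β/2)=0.201360 and s≡sin(β/2)=0.979517, N=[2·1·1·1]^{1/2}=1.414214
k: max(0,(0)−(1))=0 … min(1+(0),1−(1))=0
  k=0: (−1)^1·1.4142/(1)·0.2014^1·0.9795^1 = -0.278933
d^1_{1,0}(2.7361) = -0.278933
|D^1_{1,0}|² = |d^1_{1,0}(β)|² = (-0.278933)² = 0.077804 (the z-rotation phases have unit modulus)

P=0.0778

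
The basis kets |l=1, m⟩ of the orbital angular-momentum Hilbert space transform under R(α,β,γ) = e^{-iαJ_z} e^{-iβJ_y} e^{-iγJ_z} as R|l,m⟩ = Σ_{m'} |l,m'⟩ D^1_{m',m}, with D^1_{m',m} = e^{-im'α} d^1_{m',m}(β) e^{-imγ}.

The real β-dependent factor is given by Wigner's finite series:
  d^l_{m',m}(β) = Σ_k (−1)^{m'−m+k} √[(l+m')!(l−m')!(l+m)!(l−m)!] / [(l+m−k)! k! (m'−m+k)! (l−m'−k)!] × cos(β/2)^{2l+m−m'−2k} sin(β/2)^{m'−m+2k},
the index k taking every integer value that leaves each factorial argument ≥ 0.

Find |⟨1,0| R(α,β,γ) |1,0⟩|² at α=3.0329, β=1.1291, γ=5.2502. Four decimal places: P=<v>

P=0.1827

First d^1_{0,0}(β=1.1291), then the phase factors e^{-i(0)α} and e^{-i(0)γ}:
With c≡cos(β/2)=0.844829 and s≡sin(β/2)=0.535036, N=[1·1·1·1]^{1/2}=1.000000
k: max(0,(0)−(0))=0 … min(1+(0),1−(0))=1
  k=0: (−1)^0·1.0000/(1)·0.8448^2·0.5350^0 = +0.713737
  k=1: (−1)^1·1.0000/(1)·0.8448^0·0.5350^2 = -0.286263
d^1_{0,0}(1.1291) = +0.713737 -0.286263 = +0.427474
|D^1_{0,0}|² = |d^1_{0,0}(β)|² = (+0.427474)² = 0.182734 (the z-rotation phases have unit modulus)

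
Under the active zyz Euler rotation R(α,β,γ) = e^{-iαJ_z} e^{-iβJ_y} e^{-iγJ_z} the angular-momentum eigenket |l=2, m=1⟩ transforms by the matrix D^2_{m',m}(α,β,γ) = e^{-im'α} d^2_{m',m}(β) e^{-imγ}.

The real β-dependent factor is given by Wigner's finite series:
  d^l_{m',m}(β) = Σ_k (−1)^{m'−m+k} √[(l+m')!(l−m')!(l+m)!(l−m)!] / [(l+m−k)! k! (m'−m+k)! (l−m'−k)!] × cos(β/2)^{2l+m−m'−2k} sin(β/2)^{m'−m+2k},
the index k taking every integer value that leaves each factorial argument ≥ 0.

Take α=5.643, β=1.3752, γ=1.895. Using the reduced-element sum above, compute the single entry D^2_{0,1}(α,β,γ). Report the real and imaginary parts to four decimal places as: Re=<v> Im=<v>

Re=-0.0744 Im=-0.2213

First d^2_{0,1}(β=1.3752), then the phase factors e^{-i(0)α} and e^{-i(1)γ}:
Half-angle: c=0.772771, s=0.634684. N=√(2·2·6·1)=4.898979
k: max(0,(1)−(0))=1 … min(2+(1),2−(0))=2
  k=1: (−1)^0·4.8990/(2)·0.7728^3·0.6347^1 = +0.717442
  k=2: (−1)^1·4.8990/(2)·0.7728^1·0.6347^3 = -0.483950
d^2_{0,1}(1.3752) = +0.717442 -0.483950 = +0.233492
D = (+1.000000+0.000000i)·(+0.233492)·(-0.318554-0.947905i) = -0.074380-0.221328i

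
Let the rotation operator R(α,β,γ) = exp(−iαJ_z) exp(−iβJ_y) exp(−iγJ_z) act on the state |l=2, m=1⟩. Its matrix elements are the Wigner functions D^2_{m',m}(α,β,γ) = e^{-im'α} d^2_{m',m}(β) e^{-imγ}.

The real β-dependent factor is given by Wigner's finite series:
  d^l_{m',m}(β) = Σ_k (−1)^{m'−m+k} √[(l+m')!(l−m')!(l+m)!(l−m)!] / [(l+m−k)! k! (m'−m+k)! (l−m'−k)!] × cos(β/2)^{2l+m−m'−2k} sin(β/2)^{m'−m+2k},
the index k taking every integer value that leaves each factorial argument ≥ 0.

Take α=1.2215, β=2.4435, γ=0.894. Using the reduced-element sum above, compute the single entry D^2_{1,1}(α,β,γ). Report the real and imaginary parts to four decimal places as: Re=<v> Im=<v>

Re=0.1535 Im=0.2533

First d^2_{1,1}(β=2.4435), then the phase factors e^{-i(1)α} and e^{-i(1)γ}:
With c≡cos(β/2)=0.342002 and s≡sin(β/2)=0.939699, N=[6·1·6·1]^{1/2}=6.000000
The bounds max(0,m−m')=0 and min(l+m,l−m')=1 give 2 terms
  k=0: (−1)^0·6.0000/(6)·0.3420^4·0.9397^0 = +0.013681
  k=1: (−1)^1·6.0000/(2)·0.3420^2·0.9397^2 = -0.309853
d^2_{1,1}(2.4435) = +0.013681 -0.309853 = -0.296172
D = (+0.342237-0.939614i)·(-0.296172)·(+0.626299-0.779583i) = +0.153466+0.253310i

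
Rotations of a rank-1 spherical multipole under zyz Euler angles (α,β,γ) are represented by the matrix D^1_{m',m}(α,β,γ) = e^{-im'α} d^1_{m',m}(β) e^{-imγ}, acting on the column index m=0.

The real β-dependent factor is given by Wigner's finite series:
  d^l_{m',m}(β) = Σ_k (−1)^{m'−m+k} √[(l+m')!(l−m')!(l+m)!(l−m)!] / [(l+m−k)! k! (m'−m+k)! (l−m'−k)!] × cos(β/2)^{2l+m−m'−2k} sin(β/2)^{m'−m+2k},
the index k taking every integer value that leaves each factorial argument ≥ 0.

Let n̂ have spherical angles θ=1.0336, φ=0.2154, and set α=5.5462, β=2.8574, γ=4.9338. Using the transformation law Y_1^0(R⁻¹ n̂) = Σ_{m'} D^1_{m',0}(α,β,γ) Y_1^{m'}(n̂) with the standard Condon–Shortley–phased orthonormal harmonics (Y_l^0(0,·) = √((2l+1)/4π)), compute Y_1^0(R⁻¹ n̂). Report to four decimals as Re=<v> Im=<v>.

Need the full column D^1_{m',0} for m'=−1..1 at α=5.5462, β=2.8574, γ=4.9338.
cos(β/2)=0.141619, sin(β/2)=0.989921
d^1_{-1,0}: single k=1 term ⇒ +0.198260;  D = +0.146811-0.133243i
d^1_{0,0}: k∈[0..1] ⇒ +0.020056 -0.979944 = -0.959888;  D = -0.959888+0.000000i
d^1_{1,0}: single k=0 term ⇒ -0.198260;  D = -0.146811-0.133243i
Y_1^{m'}(θ=1.0336,φ=0.2154) and Σ D·Y over m':
  (+0.1468-0.1332i)·(+0.2900-0.0634i)  (-0.9599+0.0000i)·(+0.2500+0.0000i)  (-0.1468-0.1332i)·(-0.2900-0.0634i)
Y_1^0(R⁻¹ n̂) = -0.171768+0.000000i

Re=-0.1718 Im=0.0000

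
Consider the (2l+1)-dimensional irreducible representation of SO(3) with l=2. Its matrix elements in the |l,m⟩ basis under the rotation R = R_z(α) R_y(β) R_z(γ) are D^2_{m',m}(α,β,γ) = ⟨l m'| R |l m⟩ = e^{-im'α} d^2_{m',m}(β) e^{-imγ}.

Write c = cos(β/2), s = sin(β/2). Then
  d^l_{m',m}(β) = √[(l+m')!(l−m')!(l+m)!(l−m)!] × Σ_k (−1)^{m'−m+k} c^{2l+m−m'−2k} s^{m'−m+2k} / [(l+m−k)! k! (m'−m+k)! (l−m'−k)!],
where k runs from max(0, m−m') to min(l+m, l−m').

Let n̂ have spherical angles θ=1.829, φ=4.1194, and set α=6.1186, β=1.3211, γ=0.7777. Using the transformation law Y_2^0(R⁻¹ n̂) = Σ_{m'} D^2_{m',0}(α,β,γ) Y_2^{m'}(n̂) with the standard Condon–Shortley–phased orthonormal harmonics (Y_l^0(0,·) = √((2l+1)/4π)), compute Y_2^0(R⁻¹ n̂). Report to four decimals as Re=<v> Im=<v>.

Need the full column D^2_{m',0} for m'=−2..2 at α=6.1186, β=1.3211, γ=0.7777.
cos(β/2)=0.789655, sin(β/2)=0.613551
d^2_{-2,0}: single k=2 term ⇒ +0.574979;  D = +0.544109-0.185867i
d^2_{-1,0}: k∈[1..2] ⇒ +0.740012 -0.446751 = +0.293261;  D = +0.289298-0.048049i
d^2_{0,0}: k∈[0..2] ⇒ +0.388821 -0.938937 +0.141711 = -0.408405;  D = -0.408405+0.000000i
d^2_{1,0}: k∈[0..1] ⇒ -0.740012 +0.446751 = -0.293261;  D = -0.289298-0.048049i
d^2_{2,0}: single k=0 term ⇒ +0.574979;  D = +0.544109+0.185867i
Y_2^{m'}(θ=1.829,φ=4.1194) and Σ D·Y over m':
  (+0.5441-0.1859i)·(-0.1355-0.3347i)  (+0.2893-0.0480i)·(+0.1066-0.1582i)  (-0.4084+0.0000i)·(-0.2537+0.0000i)  (-0.2893-0.0480i)·(-0.1066-0.1582i)  (+0.5441+0.1859i)·(-0.1355+0.3347i)
Y_2^0(R⁻¹ n̂) = -0.121836+0.000000i

Re=-0.1218 Im=0.0000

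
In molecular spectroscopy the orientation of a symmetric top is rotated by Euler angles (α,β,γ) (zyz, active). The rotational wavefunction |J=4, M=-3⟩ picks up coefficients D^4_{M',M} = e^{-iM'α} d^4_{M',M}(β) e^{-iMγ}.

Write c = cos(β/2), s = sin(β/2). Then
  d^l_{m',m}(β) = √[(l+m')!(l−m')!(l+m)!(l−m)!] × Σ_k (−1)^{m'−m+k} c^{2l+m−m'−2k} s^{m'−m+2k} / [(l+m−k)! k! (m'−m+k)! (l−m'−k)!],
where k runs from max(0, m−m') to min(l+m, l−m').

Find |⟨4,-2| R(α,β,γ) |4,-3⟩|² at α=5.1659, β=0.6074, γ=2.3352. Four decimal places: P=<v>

Split into d^4_{-2,-3}(β=0.6074) × two z-phases.
c=cos(0.6074/2)=0.954237, s=sin(0.6074/2)=0.299053; N=√[2·720·1·5040]=2693.993318
Admissible k: 0..1 (factorial args all ≥0)
  k=0: (−1)^1·2693.9933/(720)·0.9542^7·0.2991^1 = -0.806129
  k=1: (−1)^2·2693.9933/(240)·0.9542^5·0.2991^3 = +0.237525
d^4_{-2,-3}(0.6074) = -0.806129 +0.237525 = -0.568603
|D^4_{-2,-3}|² = |d^4_{-2,-3}(β)|² = (-0.568603)² = 0.323310 (the z-rotation phases have unit modulus)

P=0.3233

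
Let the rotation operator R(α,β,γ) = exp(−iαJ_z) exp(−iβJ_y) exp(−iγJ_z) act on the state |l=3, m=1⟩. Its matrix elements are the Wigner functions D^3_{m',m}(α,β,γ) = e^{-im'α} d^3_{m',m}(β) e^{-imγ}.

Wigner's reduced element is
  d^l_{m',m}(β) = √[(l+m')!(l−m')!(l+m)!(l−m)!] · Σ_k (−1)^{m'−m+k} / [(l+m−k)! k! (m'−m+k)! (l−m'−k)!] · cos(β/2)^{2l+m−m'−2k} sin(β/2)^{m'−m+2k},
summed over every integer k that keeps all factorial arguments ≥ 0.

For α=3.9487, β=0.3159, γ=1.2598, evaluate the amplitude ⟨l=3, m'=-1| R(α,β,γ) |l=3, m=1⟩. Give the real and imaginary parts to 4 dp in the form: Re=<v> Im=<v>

Split into d^3_{-1,1}(β=0.3159) × two z-phases.
c=cos(0.3159/2)=0.987552, s=sin(0.3159/2)=0.157294; N=√[2·24·24·2]=48.000000
k∈{2,3,4} keeps every argument non-negative
  k=2: (−1)^0·48.0000/(8)·0.9876^4·0.1573^2 = +0.141194
  k=3: (−1)^1·48.0000/(6)·0.9876^2·0.1573^4 = -0.004776
  k=4: (−1)^2·48.0000/(48)·0.9876^0·0.1573^6 = +0.000015
d^3_{-1,1}(0.3159) = +0.141194 -0.004776 +0.000015 = +0.136433
D = (-0.691591-0.722290i)·(+0.136433)·(+0.306007-0.952029i) = -0.122690+0.059674i

Re=-0.1227 Im=0.0597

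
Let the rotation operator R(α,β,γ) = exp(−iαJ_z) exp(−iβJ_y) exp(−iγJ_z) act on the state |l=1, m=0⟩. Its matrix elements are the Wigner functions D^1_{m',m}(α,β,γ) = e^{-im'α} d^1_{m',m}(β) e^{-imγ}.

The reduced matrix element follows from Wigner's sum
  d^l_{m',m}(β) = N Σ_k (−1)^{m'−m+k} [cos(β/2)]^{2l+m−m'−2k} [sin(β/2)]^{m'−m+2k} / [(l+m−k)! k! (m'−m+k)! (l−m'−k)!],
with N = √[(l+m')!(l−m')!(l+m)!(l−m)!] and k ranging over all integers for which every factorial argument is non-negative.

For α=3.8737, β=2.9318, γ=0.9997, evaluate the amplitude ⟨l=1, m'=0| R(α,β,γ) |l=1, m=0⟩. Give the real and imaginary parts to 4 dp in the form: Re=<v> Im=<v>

First d^1_{0,0}(β=2.9318), then the phase factors e^{-i(0)α} and e^{-i(0)γ}:
Half-angle: c=0.104704, s=0.994503. N=√(1·1·1·1)=1.000000
The bounds max(0,m−m')=0 and min(l+m,l−m')=1 give 2 terms
  k=0: (−1)^0·1.0000/(1)·0.1047^2·0.9945^0 = +0.010963
  k=1: (−1)^1·1.0000/(1)·0.1047^0·0.9945^2 = -0.989037
d^1_{0,0}(2.9318) = +0.010963 -0.989037 = -0.978074
D = (+1.000000+0.000000i)·(-0.978074)·(+1.000000+0.000000i) = -0.978074+0.000000i

Re=-0.9781 Im=0.0000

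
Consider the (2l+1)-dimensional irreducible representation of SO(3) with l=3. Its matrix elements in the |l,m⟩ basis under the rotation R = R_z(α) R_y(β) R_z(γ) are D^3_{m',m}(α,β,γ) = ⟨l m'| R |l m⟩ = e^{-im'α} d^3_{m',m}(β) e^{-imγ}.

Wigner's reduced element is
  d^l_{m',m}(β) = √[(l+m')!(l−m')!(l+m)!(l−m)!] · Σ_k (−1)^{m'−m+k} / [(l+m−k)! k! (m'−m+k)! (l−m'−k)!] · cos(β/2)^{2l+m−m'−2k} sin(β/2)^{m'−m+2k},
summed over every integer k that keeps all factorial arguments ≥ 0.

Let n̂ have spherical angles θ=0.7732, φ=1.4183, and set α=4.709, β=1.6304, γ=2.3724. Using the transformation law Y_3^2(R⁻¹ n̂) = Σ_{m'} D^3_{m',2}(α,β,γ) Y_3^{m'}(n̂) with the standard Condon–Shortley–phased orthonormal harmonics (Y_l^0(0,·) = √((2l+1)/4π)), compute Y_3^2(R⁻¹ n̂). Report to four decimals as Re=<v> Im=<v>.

Need the full column D^3_{m',2} for m'=−3..3 at α=4.709, β=1.6304, γ=2.3724.
cos(β/2)=0.685723, sin(β/2)=0.727863
d^3_{-3,2}: single k=5 term ⇒ +0.343140;  D = -0.342829+0.014606i
d^3_{-2,2}: k∈[4..5] ⇒ +0.659880 -0.148695 = +0.511185;  D = -0.020028-0.510793i
d^3_{-1,2}: k∈[3..4] ⇒ +0.786365 -0.442992 = +0.343373;  D = +0.343153-0.012290i
d^3_{0,2}: k∈[2..3] ⇒ +0.641585 -0.722863 = -0.081278;  D = -0.002634-0.081235i
d^3_{1,2}: k∈[1..2] ⇒ +0.348974 -0.786365 = -0.437392;  D = +0.437207-0.012692i
d^3_{2,2}: k∈[0..1] ⇒ +0.103966 -0.585684 = -0.481718;  D = +0.012347+0.481560i
d^3_{3,2}: single k=0 term ⇒ -0.270314;  D = -0.270247+0.006012i
Y_3^{m'}(θ=0.7732,φ=1.4183) and Σ D·Y over m':
  (-0.3428+0.0146i)·(-0.0628+0.1275i)  (-0.0200-0.5108i)·(-0.3403-0.1071i)  (+0.3432-0.0123i)·(+0.0535-0.3483i)  (-0.0026-0.0812i)·(-0.1172+0.0000i)  (+0.4372-0.0127i)·(-0.0535-0.3483i)  (+0.0123+0.4816i)·(-0.3403+0.1071i)  (-0.2702+0.0060i)·(+0.0628+0.1275i)
Y_3^2(R⁻¹ n̂) = -0.115202-0.327525i

Re=-0.1152 Im=-0.3275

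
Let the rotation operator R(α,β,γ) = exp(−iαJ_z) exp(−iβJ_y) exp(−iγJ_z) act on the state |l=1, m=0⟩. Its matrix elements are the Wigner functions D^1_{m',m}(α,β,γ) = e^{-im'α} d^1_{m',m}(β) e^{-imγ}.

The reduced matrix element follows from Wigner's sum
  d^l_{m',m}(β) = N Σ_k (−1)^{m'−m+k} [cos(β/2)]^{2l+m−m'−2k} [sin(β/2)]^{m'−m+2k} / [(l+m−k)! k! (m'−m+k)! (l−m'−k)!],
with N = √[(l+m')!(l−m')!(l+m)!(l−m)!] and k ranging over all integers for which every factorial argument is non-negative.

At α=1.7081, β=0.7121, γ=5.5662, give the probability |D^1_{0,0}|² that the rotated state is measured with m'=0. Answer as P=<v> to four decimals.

Split into d^1_{0,0}(β=0.7121) × two z-phases.
c=cos(0.7121/2)=0.937281, s=sin(0.7121/2)=0.348575; N=√[1·1·1·1]=1.000000
k: max(0,(0)−(0))=0 … min(1+(0),1−(0))=1
  k=0: (−1)^0·1.0000/(1)·0.9373^2·0.3486^0 = +0.878496
  k=1: (−1)^1·1.0000/(1)·0.9373^0·0.3486^2 = -0.121504
d^1_{0,0}(0.7121) = +0.878496 -0.121504 = +0.756991
|D^1_{0,0}|² = |d^1_{0,0}(β)|² = (+0.756991)² = 0.573036 (the z-rotation phases have unit modulus)

P=0.5730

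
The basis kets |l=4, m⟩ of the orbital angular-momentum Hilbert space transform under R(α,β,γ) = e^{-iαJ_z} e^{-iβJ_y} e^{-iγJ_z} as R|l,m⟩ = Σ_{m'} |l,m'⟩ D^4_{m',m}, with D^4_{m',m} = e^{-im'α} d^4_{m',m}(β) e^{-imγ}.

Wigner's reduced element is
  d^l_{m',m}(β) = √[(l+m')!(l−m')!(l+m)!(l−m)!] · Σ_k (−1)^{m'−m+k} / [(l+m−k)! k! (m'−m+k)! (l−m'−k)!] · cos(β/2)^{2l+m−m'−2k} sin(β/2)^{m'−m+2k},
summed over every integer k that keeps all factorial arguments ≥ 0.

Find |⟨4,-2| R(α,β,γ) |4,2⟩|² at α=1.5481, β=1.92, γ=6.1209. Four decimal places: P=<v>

P=0.0672

D^4_{-2,2}(1.5481,1.92,6.1209) = e^{-i·-2·1.5481}·d^4_{-2,2}(1.92)·e^{-i·2·6.1209}. Compute d first:
Half-angle: c=0.573520, s=0.819192. N=√(2·720·720·2)=1440.000000
k: max(0,(2)−(-2))=4 … min(4+(2),4−(-2))=6
  k=4: (−1)^0·1440.0000/(96)·0.5735^4·0.8192^4 = +0.730849
  k=5: (−1)^1·1440.0000/(120)·0.5735^2·0.8192^6 = -1.192865
  k=6: (−1)^2·1440.0000/(1440)·0.5735^0·0.8192^8 = +0.202807
d^4_{-2,2}(1.92) = +0.730849 -1.192865 +0.202807 = -0.259209
|D^4_{-2,2}|² = |d^4_{-2,2}(β)|² = (-0.259209)² = 0.067189 (the z-rotation phases have unit modulus)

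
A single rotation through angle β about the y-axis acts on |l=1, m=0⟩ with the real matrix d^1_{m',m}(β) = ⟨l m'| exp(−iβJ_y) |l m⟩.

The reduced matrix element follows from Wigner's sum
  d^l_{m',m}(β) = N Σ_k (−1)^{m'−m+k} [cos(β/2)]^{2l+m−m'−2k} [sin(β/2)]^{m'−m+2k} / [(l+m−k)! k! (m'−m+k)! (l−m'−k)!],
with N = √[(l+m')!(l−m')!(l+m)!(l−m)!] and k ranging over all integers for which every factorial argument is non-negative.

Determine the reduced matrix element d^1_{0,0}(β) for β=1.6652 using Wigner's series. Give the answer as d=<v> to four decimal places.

d^1_{0,0}(β=1.6652) via Wigner's sum:
With c≡cos(β/2)=0.672955 and s≡sin(β/2)=0.739684, N=[1·1·1·1]^{1/2}=1.000000
k∈{0,1} keeps every argument non-negative
  k=0: (−1)^0·1.0000/(1)·0.6730^2·0.7397^0 = +0.452868
  k=1: (−1)^1·1.0000/(1)·0.6730^0·0.7397^2 = -0.547132
d^1_{0,0}(1.6652) = +0.452868 -0.547132 = -0.094264

d=-0.0943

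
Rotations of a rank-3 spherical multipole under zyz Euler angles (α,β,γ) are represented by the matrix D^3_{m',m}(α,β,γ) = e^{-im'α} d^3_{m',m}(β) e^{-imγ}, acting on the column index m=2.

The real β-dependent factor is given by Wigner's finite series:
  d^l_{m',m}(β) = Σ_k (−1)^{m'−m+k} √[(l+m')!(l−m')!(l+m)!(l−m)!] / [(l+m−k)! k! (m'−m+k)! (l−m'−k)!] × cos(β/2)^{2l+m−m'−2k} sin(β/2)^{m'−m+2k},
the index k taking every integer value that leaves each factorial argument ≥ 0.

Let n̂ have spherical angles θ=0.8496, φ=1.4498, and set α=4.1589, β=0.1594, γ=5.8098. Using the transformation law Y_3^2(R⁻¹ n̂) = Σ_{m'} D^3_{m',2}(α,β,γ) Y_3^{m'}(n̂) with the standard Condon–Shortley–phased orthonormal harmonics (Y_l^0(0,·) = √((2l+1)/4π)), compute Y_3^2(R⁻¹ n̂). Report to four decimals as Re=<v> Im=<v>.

Re=-0.0565 Im=0.3873

Need the full column D^3_{m',2} for m'=−3..3 at α=4.1589, β=0.1594, γ=5.8098.
cos(β/2)=0.996826, sin(β/2)=0.079616
d^3_{-3,2}: single k=5 term ⇒ +0.000008;  D = +0.000005+0.000006i
d^3_{-2,2}: k∈[4..5] ⇒ +0.000200 -0.000000 = +0.000199;  D = -0.000197+0.000032i
d^3_{-1,2}: k∈[3..4] ⇒ +0.003161 -0.000010 = +0.003151;  D = +0.001208-0.002911i
d^3_{0,2}: k∈[2..3] ⇒ +0.034279 -0.000219 = +0.034061;  D = +0.019902+0.027641i
d^3_{1,2}: k∈[1..2] ⇒ +0.247796 -0.003161 = +0.244635;  D = -0.244026+0.017241i
d^3_{2,2}: k∈[0..1] ⇒ +0.981104 -0.031293 = +0.949812;  D = +0.441088-0.841180i
d^3_{3,2}: single k=0 term ⇒ -0.191942;  D = -0.097753-0.165185i
Y_3^{m'}(θ=0.8496,φ=1.4498) and Σ D·Y over m':
  (+0.0000+0.0000i)·(-0.0628+0.1652i)  (-0.0002+0.0000i)·(-0.3695-0.0912i)  (+0.0012-0.0029i)·(+0.0346-0.2843i)  (+0.0199+0.0276i)·(-0.2021+0.0000i)  (-0.2440+0.0172i)·(-0.0346-0.2843i)  (+0.4411-0.8412i)·(-0.3695+0.0912i)  (-0.0978-0.1652i)·(+0.0628+0.1652i)
Y_3^2(R⁻¹ n̂) = -0.056507+0.387294i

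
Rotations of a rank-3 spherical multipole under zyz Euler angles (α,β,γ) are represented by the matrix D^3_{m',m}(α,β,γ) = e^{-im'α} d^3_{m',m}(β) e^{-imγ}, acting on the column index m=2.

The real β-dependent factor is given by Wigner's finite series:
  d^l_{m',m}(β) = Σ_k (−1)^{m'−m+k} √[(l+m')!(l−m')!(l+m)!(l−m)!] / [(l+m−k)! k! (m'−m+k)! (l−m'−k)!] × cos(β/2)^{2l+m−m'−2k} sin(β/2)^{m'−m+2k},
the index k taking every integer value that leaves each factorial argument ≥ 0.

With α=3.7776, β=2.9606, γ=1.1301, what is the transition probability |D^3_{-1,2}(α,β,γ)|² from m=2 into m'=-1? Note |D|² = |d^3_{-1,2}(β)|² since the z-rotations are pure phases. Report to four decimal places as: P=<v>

First d^3_{-1,2}(β=2.9606), then the phase factors e^{-i(-1)α} and e^{-i(2)γ}:
c=cos(2.9606/2)=0.090373, s=sin(2.9606/2)=0.995908; N=√[2·24·120·1]=75.894664
k∈{3,4} keeps every argument non-negative
  k=3: (−1)^0·75.8947/(12)·0.0904^3·0.9959^3 = +0.004611
  k=4: (−1)^1·75.8947/(24)·0.0904^1·0.9959^5 = -0.279985
d^3_{-1,2}(2.9606) = +0.004611 -0.279985 = -0.275374
|D^3_{-1,2}|² = |d^3_{-1,2}(β)|² = (-0.275374)² = 0.075831 (the z-rotation phases have unit modulus)

P=0.0758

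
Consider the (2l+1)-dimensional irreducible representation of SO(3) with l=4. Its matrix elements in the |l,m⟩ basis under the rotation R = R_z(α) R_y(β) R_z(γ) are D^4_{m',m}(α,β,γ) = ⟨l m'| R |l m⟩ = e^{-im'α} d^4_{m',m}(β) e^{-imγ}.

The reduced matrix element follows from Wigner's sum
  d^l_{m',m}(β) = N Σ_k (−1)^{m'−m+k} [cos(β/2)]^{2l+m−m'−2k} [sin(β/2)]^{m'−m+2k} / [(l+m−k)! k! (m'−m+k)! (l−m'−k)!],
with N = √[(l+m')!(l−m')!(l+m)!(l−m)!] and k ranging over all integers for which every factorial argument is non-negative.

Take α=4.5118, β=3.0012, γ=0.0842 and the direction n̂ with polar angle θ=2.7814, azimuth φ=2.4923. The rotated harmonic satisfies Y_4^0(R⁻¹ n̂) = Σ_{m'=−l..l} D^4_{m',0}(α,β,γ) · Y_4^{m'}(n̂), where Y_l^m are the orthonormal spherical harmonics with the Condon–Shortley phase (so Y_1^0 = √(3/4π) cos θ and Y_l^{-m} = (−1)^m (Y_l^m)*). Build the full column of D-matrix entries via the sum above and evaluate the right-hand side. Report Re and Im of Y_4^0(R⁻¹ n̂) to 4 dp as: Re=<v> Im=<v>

Re=0.2030 Im=0.0000

Need the full column D^4_{m',0} for m'=−4..4 at α=4.5118, β=3.0012, γ=0.0842.
cos(β/2)=0.070139, sin(β/2)=0.997537
d^4_{-4,0}: single k=4 term ⇒ +0.000200;  D = +0.000139-0.000144i
d^4_{-3,0}: k∈[3..4] ⇒ +0.000020 -0.004033 = -0.004013;  D = -0.002272-0.003308i
d^4_{-2,0}: k∈[2..4] ⇒ +0.000001 -0.000606 +0.045984 = +0.045379;  D = -0.041776+0.017721i
d^4_{-1,0}: k∈[1..4] ⇒ +0.000000 -0.000045 +0.009145 -0.308302 = -0.299202;  D = +0.059615+0.293203i
d^4_{0,0}: k∈[0..4] ⇒ +0.000000 -0.000002 +0.000863 -0.077555 +0.980467 = +0.903773;  D = +0.903773+0.000000i
d^4_{1,0}: k∈[0..3] ⇒ -0.000000 +0.000045 -0.009145 +0.308302 = +0.299202;  D = -0.059615+0.293203i
d^4_{2,0}: k∈[0..2] ⇒ +0.000001 -0.000606 +0.045984 = +0.045379;  D = -0.041776-0.017721i
d^4_{3,0}: k∈[0..1] ⇒ -0.000020 +0.004033 = +0.004013;  D = +0.002272-0.003308i
d^4_{4,0}: single k=0 term ⇒ +0.000200;  D = +0.000139+0.000144i
Y_4^{m'}(θ=2.7814,φ=2.4923) and Σ D·Y over m':
  (+0.0001-0.0001i)·(-0.0058+0.0035i)  (-0.0023-0.0033i)·(-0.0189+0.0477i)  (-0.0418+0.0177i)·(+0.0573+0.2053i)  (+0.0596+0.2932i)·(+0.3891+0.2953i)  (+0.9038+0.0000i)·(+0.3778+0.0000i)  (-0.0596+0.2932i)·(-0.3891+0.2953i)  (-0.0418-0.0177i)·(+0.0573-0.2053i)  (+0.0023-0.0033i)·(+0.0189+0.0477i)  (+0.0001+0.0001i)·(-0.0058-0.0035i)
Y_4^0(R⁻¹ n̂) = +0.202954+0.000000i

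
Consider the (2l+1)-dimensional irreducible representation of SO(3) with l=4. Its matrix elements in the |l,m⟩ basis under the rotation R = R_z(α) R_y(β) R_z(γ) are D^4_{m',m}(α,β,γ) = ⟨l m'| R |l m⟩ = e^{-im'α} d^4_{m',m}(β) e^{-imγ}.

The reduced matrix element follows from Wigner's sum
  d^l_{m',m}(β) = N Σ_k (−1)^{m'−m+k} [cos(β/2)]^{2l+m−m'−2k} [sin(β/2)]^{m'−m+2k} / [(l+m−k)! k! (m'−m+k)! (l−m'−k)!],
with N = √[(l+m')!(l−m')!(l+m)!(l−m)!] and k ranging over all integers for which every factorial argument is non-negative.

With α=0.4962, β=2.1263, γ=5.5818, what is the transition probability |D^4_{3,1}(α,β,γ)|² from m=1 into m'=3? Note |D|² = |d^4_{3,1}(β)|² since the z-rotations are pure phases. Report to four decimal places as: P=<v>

D^4_{3,1}(0.4962,2.1263,5.5818) = e^{-i·3·0.4962}·d^4_{3,1}(2.1263)·e^{-i·1·5.5818}. Compute d first:
c=cos(2.1263/2)=0.486122, s=sin(2.1263/2)=0.873891; N=√[5040·1·120·6]=1904.940944
k: max(0,(1)−(3))=0 … min(4+(1),4−(3))=1
  k=0: (−1)^2·1904.9409/(240)·0.4861^6·0.8739^2 = +0.079994
  k=1: (−1)^3·1904.9409/(144)·0.4861^4·0.8739^4 = -0.430852
d^4_{3,1}(2.1263) = +0.079994 -0.430852 = -0.350859
|D^4_{3,1}|² = |d^4_{3,1}(β)|² = (-0.350859)² = 0.123102 (the z-rotation phases have unit modulus)

P=0.1231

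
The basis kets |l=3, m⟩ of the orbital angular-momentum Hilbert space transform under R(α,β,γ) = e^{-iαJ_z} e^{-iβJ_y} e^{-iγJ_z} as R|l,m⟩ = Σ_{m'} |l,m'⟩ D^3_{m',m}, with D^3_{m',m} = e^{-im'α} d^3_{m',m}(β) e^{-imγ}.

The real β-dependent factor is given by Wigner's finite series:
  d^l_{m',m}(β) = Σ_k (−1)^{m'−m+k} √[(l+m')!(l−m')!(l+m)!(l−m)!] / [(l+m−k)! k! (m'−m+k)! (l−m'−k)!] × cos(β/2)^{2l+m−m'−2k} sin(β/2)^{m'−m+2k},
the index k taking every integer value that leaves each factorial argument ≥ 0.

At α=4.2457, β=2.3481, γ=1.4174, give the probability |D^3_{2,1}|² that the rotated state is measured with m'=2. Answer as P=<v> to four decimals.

P=0.0682

D^3_{2,1}(4.2457,2.3481,1.4174) = e^{-i·2·4.2457}·d^3_{2,1}(2.3481)·e^{-i·1·1.4174}. Compute d first:
Half-angle: c=0.386419, s=0.922323. N=√(120·1·24·2)=75.894664
Admissible k: 0..1 (factorial args all ≥0)
  k=0: (−1)^1·75.8947/(24)·0.3864^5·0.9223^1 = -0.025129
  k=1: (−1)^2·75.8947/(12)·0.3864^3·0.9223^3 = +0.286323
d^3_{2,1}(2.3481) = -0.025129 +0.286323 = +0.261194
|D^3_{2,1}|² = |d^3_{2,1}(β)|² = (+0.261194)² = 0.068222 (the z-rotation phases have unit modulus)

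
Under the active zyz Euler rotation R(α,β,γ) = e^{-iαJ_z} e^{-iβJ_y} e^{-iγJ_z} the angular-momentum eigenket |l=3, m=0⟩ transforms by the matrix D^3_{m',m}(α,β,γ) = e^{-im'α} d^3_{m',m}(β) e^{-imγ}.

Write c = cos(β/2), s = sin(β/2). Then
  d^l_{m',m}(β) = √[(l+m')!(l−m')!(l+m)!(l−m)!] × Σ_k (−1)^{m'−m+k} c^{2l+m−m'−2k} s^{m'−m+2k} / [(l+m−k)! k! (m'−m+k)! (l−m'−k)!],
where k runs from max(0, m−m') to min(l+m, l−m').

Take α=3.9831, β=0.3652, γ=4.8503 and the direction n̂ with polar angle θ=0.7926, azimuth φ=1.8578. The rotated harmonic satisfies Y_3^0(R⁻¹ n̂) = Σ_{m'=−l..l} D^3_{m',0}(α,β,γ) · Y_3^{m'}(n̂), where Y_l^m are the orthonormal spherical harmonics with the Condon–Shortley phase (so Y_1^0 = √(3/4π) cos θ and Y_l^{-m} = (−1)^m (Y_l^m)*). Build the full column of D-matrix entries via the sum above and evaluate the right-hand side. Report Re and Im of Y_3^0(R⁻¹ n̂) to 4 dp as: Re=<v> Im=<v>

Re=-0.3191 Im=0.0000

Need the full column D^3_{m',0} for m'=−3..3 at α=3.9831, β=0.3652, γ=4.8503.
cos(β/2)=0.983375, sin(β/2)=0.181587
d^3_{-3,0}: single k=3 term ⇒ +0.025464;  D = +0.020768-0.014735i
d^3_{-2,0}: k∈[2..3] ⇒ +0.168891 -0.005759 = +0.163132;  D = -0.018268+0.162106i
d^3_{-1,0}: k∈[1..3] ⇒ +0.578457 -0.059173 +0.000673 = +0.519956;  D = -0.346468-0.387705i
d^3_{0,0}: k∈[0..3] ⇒ +0.904304 -0.277516 +0.009463 -0.000036 = +0.636215;  D = +0.636215+0.000000i
d^3_{1,0}: k∈[0..2] ⇒ -0.578457 +0.059173 -0.000673 = -0.519956;  D = +0.346468-0.387705i
d^3_{2,0}: k∈[0..1] ⇒ +0.168891 -0.005759 = +0.163132;  D = -0.018268-0.162106i
d^3_{3,0}: single k=0 term ⇒ -0.025464;  D = -0.020768-0.014735i
Y_3^{m'}(θ=0.7926,φ=1.8578) and Σ D·Y over m':
  (+0.0208-0.0147i)·(+0.1143+0.0982i)  (-0.0183+0.1621i)·(-0.3056+0.1976i)  (-0.3465-0.3877i)·(-0.0954-0.3232i)  (+0.6362+0.0000i)·(-0.1404+0.0000i)  (+0.3465-0.3877i)·(+0.0954-0.3232i)  (-0.0183-0.1621i)·(-0.3056-0.1976i)  (-0.0208-0.0147i)·(-0.1143+0.0982i)
Y_3^0(R⁻¹ n̂) = -0.319085-0.000000i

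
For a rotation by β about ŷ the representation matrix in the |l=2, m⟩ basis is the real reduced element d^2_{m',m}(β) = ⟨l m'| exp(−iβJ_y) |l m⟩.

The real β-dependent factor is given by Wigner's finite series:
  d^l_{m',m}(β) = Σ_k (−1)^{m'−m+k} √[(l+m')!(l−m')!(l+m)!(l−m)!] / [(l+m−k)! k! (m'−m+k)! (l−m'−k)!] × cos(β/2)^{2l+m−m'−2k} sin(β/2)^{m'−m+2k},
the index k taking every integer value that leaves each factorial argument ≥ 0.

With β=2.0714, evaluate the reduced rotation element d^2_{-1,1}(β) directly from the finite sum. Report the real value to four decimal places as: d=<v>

d=0.0297

d^2_{-1,1}(β=2.0714) via Wigner's sum:
With c≡cos(β/2)=0.509924 and s≡sin(β/2)=0.860220, N=[1·6·6·1]^{1/2}=6.000000
Admissible k: 2..3 (factorial args all ≥0)
  k=2: (−1)^0·6.0000/(2)·0.5099^2·0.8602^2 = +0.577232
  k=3: (−1)^1·6.0000/(6)·0.5099^0·0.8602^4 = -0.547567
d^2_{-1,1}(2.0714) = +0.577232 -0.547567 = +0.029665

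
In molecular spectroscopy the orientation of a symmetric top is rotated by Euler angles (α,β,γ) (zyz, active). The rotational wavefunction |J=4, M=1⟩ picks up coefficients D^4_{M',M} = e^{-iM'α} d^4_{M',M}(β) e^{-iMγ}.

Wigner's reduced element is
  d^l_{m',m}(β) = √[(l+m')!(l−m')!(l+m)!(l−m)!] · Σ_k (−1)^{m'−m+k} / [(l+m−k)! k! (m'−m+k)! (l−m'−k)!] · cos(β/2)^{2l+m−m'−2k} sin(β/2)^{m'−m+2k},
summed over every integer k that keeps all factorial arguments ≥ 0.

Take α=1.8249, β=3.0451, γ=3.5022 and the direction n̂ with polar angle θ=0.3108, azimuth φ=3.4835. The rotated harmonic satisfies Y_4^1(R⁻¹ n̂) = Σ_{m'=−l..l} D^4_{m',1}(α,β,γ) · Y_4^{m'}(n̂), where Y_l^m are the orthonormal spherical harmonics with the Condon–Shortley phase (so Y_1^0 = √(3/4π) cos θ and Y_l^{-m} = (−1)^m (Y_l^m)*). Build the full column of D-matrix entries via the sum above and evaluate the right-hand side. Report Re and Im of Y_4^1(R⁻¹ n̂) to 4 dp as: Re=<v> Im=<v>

Re=-0.0696 Im=-0.4598

Need the full column D^4_{m',1} for m'=−4..4 at α=1.8249, β=3.0451, γ=3.5022.
cos(β/2)=0.048228, sin(β/2)=0.998836
d^4_{-4,1}: single k=5 term ⇒ +0.000835;  D = -0.000661-0.000509i
d^4_{-3,1}: k∈[4..5] ⇒ +0.000071 -0.018333 = -0.018262;  D = +0.007140-0.016808i
d^4_{-2,1}: k∈[3..5] ⇒ +0.000004 -0.002366 +0.202952 = +0.200590;  D = +0.198408+0.029500i
d^4_{-1,1}: k∈[2..5] ⇒ +0.000000 -0.000162 +0.034646 -0.990729 = -0.956245;  D = +0.101651+0.950826i
d^4_{0,1}: k∈[1..4] ⇒ +0.000000 -0.000007 +0.002992 -0.213930 = -0.210944;  D = +0.197377-0.074430i
d^4_{1,1}: k∈[0..3] ⇒ +0.000000 -0.000000 +0.000162 -0.023097 = -0.022936;  D = -0.013228-0.018737i
d^4_{2,1}: k∈[0..2] ⇒ -0.000000 +0.000006 -0.001577 = -0.001572;  D = -0.001015+0.001200i
d^4_{3,1}: k∈[0..1] ⇒ +0.000000 -0.000071 = -0.000071;  D = +0.000064+0.000031i
d^4_{4,1}: single k=0 term ⇒ -0.000002;  D = +0.000000-0.000002i
Y_4^{m'}(θ=0.3108,φ=3.4835) and Σ D·Y over m':
  (-0.0007-0.0005i)·(+0.0008-0.0038i)  (+0.0071-0.0168i)·(-0.0177+0.0291i)  (+0.1984+0.0295i)·(+0.1296-0.1057i)  (+0.1017+0.9508i)·(-0.4341+0.1545i)  (+0.1974-0.0744i)·(+0.4829+0.0000i)  (-0.0132-0.0187i)·(+0.4341+0.1545i)  (-0.0010+0.0012i)·(+0.1296+0.1057i)  (+0.0001+0.0000i)·(+0.0177+0.0291i)  (+0.0000-0.0000i)·(+0.0008+0.0038i)
Y_4^1(R⁻¹ n̂) = -0.069625-0.459787i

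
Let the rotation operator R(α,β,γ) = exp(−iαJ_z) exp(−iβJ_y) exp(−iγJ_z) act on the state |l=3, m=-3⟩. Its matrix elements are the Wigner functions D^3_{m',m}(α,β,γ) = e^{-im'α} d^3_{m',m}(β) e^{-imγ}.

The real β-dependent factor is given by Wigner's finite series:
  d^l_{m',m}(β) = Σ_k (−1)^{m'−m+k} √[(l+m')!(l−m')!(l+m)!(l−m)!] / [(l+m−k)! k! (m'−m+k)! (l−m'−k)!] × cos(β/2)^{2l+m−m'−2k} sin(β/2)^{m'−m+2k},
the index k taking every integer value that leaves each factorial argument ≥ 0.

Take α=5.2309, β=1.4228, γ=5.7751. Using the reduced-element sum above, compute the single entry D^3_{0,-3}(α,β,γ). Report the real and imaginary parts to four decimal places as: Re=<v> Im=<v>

Split into d^3_{0,-3}(β=1.4228) × two z-phases.
With c≡cos(β/2)=0.757449 and s≡sin(β/2)=0.652895, N=[6·6·1·720]^{1/2}=160.996894
k: max(0,(-3)−(0))=0 … min(3+(-3),3−(0))=0
  k=0: (−1)^3·160.9969/(36)·0.7574^3·0.6529^3 = -0.540884
d^3_{0,-3}(1.4228) = -0.540884
D = (+1.000000+0.000000i)·(-0.540884)·(+0.046524-0.998917i) = -0.025164+0.540298i

Re=-0.0252 Im=0.5403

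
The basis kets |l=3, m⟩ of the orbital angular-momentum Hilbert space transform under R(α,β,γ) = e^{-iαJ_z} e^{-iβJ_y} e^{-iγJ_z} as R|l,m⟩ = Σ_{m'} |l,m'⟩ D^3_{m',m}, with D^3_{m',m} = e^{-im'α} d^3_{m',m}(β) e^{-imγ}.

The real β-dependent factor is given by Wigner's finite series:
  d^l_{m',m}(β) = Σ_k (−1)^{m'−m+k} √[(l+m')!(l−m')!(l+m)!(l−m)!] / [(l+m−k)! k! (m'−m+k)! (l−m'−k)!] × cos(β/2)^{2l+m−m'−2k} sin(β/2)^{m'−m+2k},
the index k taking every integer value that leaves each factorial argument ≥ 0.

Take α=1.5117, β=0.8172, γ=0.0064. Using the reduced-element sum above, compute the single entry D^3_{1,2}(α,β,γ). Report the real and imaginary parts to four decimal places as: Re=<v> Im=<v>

Re=0.0237 Im=-0.5106

Split into d^3_{1,2}(β=0.8172) × two z-phases.
Half-angle: c=0.917678, s=0.397325. N=√(24·2·120·1)=75.894664
Admissible k: 1..2 (factorial args all ≥0)
  k=1: (−1)^0·75.8947/(24)·0.9177^5·0.3973^1 = +0.817706
  k=2: (−1)^1·75.8947/(12)·0.9177^3·0.3973^3 = -0.306576
d^3_{1,2}(0.8172) = +0.817706 -0.306576 = +0.511130
D = (+0.059062-0.998254i)·(+0.511130)·(+0.999918-0.012800i) = +0.023655-0.510583i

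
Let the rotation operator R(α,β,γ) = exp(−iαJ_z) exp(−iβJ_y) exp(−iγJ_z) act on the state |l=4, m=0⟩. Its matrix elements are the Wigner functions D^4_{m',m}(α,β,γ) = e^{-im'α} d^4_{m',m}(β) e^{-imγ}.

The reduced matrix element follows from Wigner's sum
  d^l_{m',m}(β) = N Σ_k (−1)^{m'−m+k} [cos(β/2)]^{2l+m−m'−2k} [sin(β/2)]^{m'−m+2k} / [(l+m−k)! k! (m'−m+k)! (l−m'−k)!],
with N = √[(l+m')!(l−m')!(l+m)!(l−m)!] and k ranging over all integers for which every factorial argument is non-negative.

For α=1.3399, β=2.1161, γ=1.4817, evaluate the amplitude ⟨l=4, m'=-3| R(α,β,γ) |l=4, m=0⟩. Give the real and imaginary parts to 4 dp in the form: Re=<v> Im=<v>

First d^4_{-3,0}(β=2.1161), then the phase factors e^{-i(-3)α} and e^{-i(0)γ}:
c=cos(2.1161/2)=0.490572, s=sin(2.1161/2)=0.871401; N=√[1·5040·24·24]=1703.830978
k: max(0,(0)−(-3))=3 … min(4+(0),4−(-3))=4
  k=3: (−1)^0·1703.8310/(144)·0.4906^5·0.8714^3 = +0.222450
  k=4: (−1)^1·1703.8310/(144)·0.4906^3·0.8714^5 = -0.701879
d^4_{-3,0}(2.1161) = +0.222450 -0.701879 = -0.479429
D = (-0.638609-0.769532i)·(-0.479429)·(+1.000000+0.000000i) = +0.306167+0.368936i

Re=0.3062 Im=0.3689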